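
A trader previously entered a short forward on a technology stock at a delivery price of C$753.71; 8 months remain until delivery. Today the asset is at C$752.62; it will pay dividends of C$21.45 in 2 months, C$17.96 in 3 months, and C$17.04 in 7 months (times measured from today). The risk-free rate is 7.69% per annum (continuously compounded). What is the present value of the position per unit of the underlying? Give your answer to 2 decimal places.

C$18.51

PV(remaining dividends) I = 21.45·e^(−0.0769·2/12) + 17.96·e^(−0.0769·3/12) + 17.04·e^(−0.0769·7/12) = 55.0874
Current forward F = (S − I)·e^(rT) = (752.62 − 55.0874)·e^(0.0769·8/12) = 697.5326 × 1.052604 = 734.2256
Value (long) = (F − K)·e^(−rT) = (734.2256 − 753.71) × 0.950025 = -18.5107
Short position value = −(long value) = C$18.51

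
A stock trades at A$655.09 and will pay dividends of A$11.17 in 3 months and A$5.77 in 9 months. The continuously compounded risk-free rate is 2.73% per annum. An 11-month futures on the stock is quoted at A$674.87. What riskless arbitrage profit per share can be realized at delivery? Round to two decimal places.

A$20.35 per share

PV(dividends) I = 11.17·e^(−0.0273·3/12) + 5.77·e^(−0.0273·9/12) = 16.7471
Fair futures F* = (S − I)·e^(rT) = (655.09 − 16.7471)·e^0.025025 = 638.3429 × 1.025341 = 654.5191
Market A$674.87 > fair 654.5191: forward overpriced → cash-and-carry (borrow at r, buy the stock and collect the dividends, short the forward).
Profit at T = |F_mkt − F*| = |674.87 − 654.5191| = A$20.35 per share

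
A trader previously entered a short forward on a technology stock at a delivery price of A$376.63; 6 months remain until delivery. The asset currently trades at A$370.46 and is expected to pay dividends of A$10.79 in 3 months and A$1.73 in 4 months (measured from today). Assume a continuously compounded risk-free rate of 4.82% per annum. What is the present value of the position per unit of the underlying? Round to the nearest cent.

PV(remaining dividends) I = 10.79·e^(−0.0482·3/12) + 1.73·e^(−0.0482·4/12) = 12.3632
Current forward F = (S − I)·e^(rT) = (370.46 − 12.3632)·e^(0.0482·6/12) = 358.0968 × 1.024393 = 366.8319
Value (long) = (F − K)·e^(−rT) = (366.8319 − 376.63) × 0.976188 = -9.5648
Short position value = −(long value) = A$9.56

A$9.56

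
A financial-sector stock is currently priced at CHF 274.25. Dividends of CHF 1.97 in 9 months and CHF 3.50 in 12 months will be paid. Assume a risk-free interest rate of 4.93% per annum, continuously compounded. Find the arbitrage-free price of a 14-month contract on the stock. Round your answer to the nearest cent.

PV(dividends) I = 1.97·e^(−0.0493·9/12) + 3.50·e^(−0.0493·12/12)
I = 1.8985 + 3.3316 = 5.2301
F = (S − I)·e^(rT) = (274.25 − 5.2301) · e^(0.0493·14/12)
= 269.0199 · e^0.057517 = 269.0199 × 1.059203 = CHF 284.95

CHF 284.95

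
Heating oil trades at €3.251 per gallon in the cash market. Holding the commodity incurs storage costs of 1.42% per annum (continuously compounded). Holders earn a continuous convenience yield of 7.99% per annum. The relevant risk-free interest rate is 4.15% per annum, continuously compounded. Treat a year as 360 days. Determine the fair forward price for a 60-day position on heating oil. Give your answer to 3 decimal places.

€3.238 per gallon

Net carry = r + u − y = 0.0415 + 0.0142 − 0.0799 = -0.0242
F = S·e^((r+u−y)T) = 3.251 · e^(-0.0242 × 60/360) = 3.251 · e^-0.004033
= 3.251 × 0.995975 = €3.238 per gallon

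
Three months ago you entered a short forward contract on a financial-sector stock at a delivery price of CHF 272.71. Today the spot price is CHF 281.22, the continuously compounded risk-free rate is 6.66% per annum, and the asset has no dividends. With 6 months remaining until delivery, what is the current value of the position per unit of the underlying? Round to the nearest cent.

-CHF 17.44

Current fair forward for the remaining 6 months: F = S·e^(r·T), r = 0.0666
F = 281.22 · e^(0.0666 × 6/12) = 281.22 × 1.033861 = 290.7424
Value of long forward = (F − K)·e^(−rT) = (290.7424 − 272.71) · e^(−0.0666·6/12)
= 18.0324 × 0.967248 = 17.44
Short position value = −(long value) = -CHF 17.44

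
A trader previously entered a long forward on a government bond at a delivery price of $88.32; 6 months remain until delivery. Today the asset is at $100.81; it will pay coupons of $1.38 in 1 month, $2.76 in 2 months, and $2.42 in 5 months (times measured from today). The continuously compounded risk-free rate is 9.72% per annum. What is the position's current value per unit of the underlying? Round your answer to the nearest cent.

PV(remaining coupons) I = 1.38·e^(−0.0972·1/12) + 2.76·e^(−0.0972·2/12) + 2.42·e^(−0.0972·5/12) = 6.4085
Current forward F = (S − I)·e^(rT) = (100.81 − 6.4085)·e^(0.0972·6/12) = 94.4015 × 1.049800 = 99.1027
Value (long) = (F − K)·e^(−rT) = (99.1027 − 88.32) × 0.952562 = 10.2712
Value = $10.27

$10.27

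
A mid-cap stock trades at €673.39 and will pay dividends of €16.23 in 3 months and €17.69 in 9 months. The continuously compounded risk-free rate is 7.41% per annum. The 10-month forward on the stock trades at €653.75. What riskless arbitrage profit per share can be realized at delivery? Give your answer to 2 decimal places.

PV(dividends) I = 16.23·e^(−0.0741·3/12) + 17.69·e^(−0.0741·9/12) = 32.6658
Fair forward F* = (S − I)·e^(rT) = (673.39 − 32.6658)·e^0.061750 = 640.7242 × 1.063696 = 681.5358
Market €653.75 < fair 681.5358: forward underpriced → reverse cash-and-carry (short the stock, invest proceeds at r, pay the dividends, go long the forward).
Profit at T = |F_mkt − F*| = |653.75 − 681.5358| = €27.79 per share

€27.79 per share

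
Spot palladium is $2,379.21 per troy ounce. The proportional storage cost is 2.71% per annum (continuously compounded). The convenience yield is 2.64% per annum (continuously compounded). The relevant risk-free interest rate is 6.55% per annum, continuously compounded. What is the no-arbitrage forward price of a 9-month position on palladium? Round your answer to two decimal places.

Net carry = r + u − y = 0.0655 + 0.0271 − 0.0264 = 0.0662
F = S·e^((r+u−y)T) = 2379.21 · e^(0.0662 × 9/12) = 2379.21 · e^0.04965000
= 2379.21 × 1.05090322 = $2,500.32 per troy ounce

$2,500.32 per troy ounce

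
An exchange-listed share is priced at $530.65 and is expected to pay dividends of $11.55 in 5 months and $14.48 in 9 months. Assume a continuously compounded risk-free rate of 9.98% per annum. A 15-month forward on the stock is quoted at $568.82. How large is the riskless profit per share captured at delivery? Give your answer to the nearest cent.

$4.56 per share

PV(dividends) I = 11.55·e^(−0.0998·5/12) + 14.48·e^(−0.0998·9/12) = 24.5153
Fair forward F* = (S − I)·e^(rT) = (530.65 − 24.5153)·e^0.124750 = 506.1347 × 1.132865 = 573.3823
Market $568.82 < fair 573.3823: forward underpriced → reverse cash-and-carry (short the stock, invest proceeds at r, pay the dividends, go long the forward).
Profit at T = |F_mkt − F*| = |568.82 − 573.3823| = $4.56 per share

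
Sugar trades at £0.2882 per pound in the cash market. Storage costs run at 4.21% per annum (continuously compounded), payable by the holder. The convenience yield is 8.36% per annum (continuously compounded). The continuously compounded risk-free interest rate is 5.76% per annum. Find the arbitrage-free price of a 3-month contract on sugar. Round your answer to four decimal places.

Net carry = r + u − y = 0.0576 + 0.0421 − 0.0836 = 0.0161
F = S·e^((r+u−y)T) = 0.2882 · e^(0.0161 × 3/12) = 0.2882 · e^0.004025
= 0.2882 × 1.004033 = £0.2894 per pound

£0.2894 per pound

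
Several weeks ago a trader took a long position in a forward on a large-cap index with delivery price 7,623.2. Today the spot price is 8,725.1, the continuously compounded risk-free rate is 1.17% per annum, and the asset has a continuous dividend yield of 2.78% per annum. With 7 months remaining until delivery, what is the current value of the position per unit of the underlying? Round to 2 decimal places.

1013.40

Current fair forward for the remaining 7 months: F = S·e^((r − q)·T), (r − q) = 0.0117 − 0.0278 = -0.0161
F = 8725.1 · e^(-0.0161 × 7/12) = 8725.1 × 0.99065230 = 8643.5404
Value of long forward = (F − K)·e^(−rT) = (8643.5404 − 7623.2) · e^(−0.0117·7/12)
= 1020.3404 × 0.99319824 = 1013.40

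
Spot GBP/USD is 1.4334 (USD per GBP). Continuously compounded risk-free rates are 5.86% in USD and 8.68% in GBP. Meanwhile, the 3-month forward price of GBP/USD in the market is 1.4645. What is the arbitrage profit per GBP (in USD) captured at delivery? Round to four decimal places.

Fair forward: F* = S·e^(carry·T), with carry = (r_USD − r_GBP) = 0.0586 − 0.0868 = -0.0282
F* = 1.4334 · e^(-0.0282 × 3/12) = 1.4334 · e^-0.007050 = 1.4334 × 0.992975 = 1.4233
Market 1.4645 > fair 1.4233: forward overpriced → cash-and-carry (buy spot, short the forward).
At maturity, profit = |F_mkt − F*| = |1.4645 − 1.4233| = 0.0412 per GBP (in USD)

0.0412 per GBP (in USD)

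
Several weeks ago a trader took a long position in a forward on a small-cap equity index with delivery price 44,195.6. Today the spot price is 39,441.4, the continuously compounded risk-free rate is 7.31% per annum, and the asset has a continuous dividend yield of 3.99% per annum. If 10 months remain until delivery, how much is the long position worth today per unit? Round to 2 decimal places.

-3432.18

Current fair forward for the remaining 10 months: F = S·e^((r − q)·T), (r − q) = 0.0731 − 0.0399 = 0.0332
F = 39441.4 · e^(0.0332 × 10/12) = 39441.4 × 1.02805294 = 40547.8472
Value of long forward = (F − K)·e^(−rT) = (40547.8472 − 44195.6) · e^(−0.0731·10/12)
= -3647.7528 × 0.94090164 = -3432.18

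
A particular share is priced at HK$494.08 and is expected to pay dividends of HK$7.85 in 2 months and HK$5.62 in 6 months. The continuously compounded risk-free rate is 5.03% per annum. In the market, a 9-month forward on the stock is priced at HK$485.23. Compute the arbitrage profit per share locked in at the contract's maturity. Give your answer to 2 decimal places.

PV(dividends) I = 7.85·e^(−0.0503·2/12) + 5.62·e^(−0.0503·6/12) = 13.2649
Fair forward F* = (S − I)·e^(rT) = (494.08 − 13.2649)·e^0.037725 = 480.8151 × 1.038446 = 499.3005
Market HK$485.23 < fair 499.3005: forward underpriced → reverse cash-and-carry (short the stock, invest proceeds at r, pay the dividends, go long the forward).
Profit at T = |F_mkt − F*| = |485.23 − 499.3005| = HK$14.07 per share

HK$14.07 per share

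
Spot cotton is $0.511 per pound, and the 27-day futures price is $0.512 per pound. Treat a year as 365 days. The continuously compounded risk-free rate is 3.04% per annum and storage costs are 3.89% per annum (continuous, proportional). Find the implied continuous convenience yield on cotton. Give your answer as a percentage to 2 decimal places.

F = S·e^((r+u−y)T) ⇒ (r+u−y) = ln(F/S)/T
ln(0.512/0.511) = 0.001955; /T ⇒ 0.026429
y = r + u − ln(F/S)/T = 0.0304 + 0.0389 − 0.026429 = 0.042871
y = 4.29%

4.29%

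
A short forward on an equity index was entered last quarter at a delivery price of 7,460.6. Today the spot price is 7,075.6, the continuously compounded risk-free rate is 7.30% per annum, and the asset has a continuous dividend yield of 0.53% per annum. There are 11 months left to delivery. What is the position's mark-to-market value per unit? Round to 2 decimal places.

Current fair forward for the remaining 11 months: F = S·e^((r − q)·T), (r − q) = 0.0730 − 0.0053 = 0.0677
F = 7075.6 · e^(0.0677 × 11/12) = 7075.6 × 1.06402441 = 7528.6111
Value of long forward = (F − K)·e^(−rT) = (7528.6111 − 7460.6) · e^(−0.0730·11/12)
= 68.0111 × 0.93527314 = 63.61
Short position value = −(long value) = -63.61

-63.61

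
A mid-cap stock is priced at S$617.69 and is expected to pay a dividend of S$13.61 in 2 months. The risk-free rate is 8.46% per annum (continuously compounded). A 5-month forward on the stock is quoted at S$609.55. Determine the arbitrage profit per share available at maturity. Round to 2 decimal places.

PV(dividends) I = 13.61·e^(−0.0846·2/12) = 13.4194
Fair forward F* = (S − I)·e^(rT) = (617.69 − 13.4194)·e^0.035250 = 604.2706 × 1.035879 = 625.9512
Market S$609.55 < fair 625.9512: forward underpriced → reverse cash-and-carry (short the stock, invest proceeds at r, pay the dividends, go long the forward).
Profit at T = |F_mkt − F*| = |609.55 − 625.9512| = S$16.40 per share

S$16.40 per share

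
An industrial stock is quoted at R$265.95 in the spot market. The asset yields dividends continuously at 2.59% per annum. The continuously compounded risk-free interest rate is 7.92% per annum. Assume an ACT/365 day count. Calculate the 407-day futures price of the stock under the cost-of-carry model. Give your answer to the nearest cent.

F = S·e^((r − q)T) = 265.95 · e^((0.0792 − 0.0259) × 407/365)
= 265.95 · e^0.059433 = 265.95 × 1.061235
F = R$282.24

R$282.24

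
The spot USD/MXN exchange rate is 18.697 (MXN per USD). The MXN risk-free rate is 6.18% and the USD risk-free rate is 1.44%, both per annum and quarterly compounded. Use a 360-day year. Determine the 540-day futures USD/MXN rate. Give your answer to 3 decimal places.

By covered interest parity, F = S · (1+r_MXN/4)^(4T) / (1+r_USD/4)^(4T)
= 18.697 × 1.096355 / 1.021795 = 18.697 × 1.072970
F = 20.061 MXN per USD

20.061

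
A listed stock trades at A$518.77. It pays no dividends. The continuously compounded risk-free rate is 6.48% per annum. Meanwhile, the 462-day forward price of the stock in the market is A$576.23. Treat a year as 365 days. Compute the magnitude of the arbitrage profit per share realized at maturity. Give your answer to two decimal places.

A$13.12 per share

Fair forward: F* = S·e^(carry·T), with carry = r = 0.0648
F* = 518.77 · e^(0.0648 × 462/365) = 518.77 · e^0.082021 = 518.77 × 1.085479 = A$563.1139
Market A$576.23 > fair A$563.1139: forward overpriced → cash-and-carry (buy spot, short the forward).
At maturity, profit = |F_mkt − F*| = |576.23 − 563.1139| = A$13.12 per share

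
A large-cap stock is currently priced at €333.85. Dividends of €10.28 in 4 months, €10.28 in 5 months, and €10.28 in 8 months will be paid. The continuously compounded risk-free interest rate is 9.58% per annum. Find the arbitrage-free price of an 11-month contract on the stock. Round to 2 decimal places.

PV(dividends) I = 10.28·e^(−0.0958·4/12) + 10.28·e^(−0.0958·5/12) + 10.28·e^(−0.0958·8/12)
I = 9.9569 + 9.8777 + 9.6440 = 29.4786
F = (S − I)·e^(rT) = (333.85 − 29.4786) · e^(0.0958·11/12)
= 304.3714 · e^0.087817 = 304.3714 × 1.091788 = €332.31

€332.31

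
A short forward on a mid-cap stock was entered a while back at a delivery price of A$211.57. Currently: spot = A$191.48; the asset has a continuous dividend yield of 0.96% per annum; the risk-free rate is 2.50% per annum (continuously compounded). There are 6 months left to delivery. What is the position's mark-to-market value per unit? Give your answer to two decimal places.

Current fair forward for the remaining 6 months: F = S·e^((r − q)·T), (r − q) = 0.0250 − 0.0096 = 0.0154
F = 191.48 · e^(0.0154 × 6/12) = 191.48 × 1.007730 = 192.9601
Value of long forward = (F − K)·e^(−rT) = (192.9601 − 211.57) · e^(−0.0250·6/12)
= -18.6099 × 0.987578 = -18.38
Short position value = −(long value) = A$18.38

A$18.38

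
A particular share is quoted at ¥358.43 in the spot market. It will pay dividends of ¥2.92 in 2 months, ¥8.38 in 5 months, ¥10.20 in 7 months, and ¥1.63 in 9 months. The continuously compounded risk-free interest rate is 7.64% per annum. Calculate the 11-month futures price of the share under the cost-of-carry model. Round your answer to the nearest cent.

¥360.52

PV(dividends) I = 2.92·e^(−0.0764·2/12) + 8.38·e^(−0.0764·5/12) + 10.20·e^(−0.0764·7/12) + 1.63·e^(−0.0764·9/12)
I = 2.8831 + 8.1174 + 9.7554 + 1.5392 = 22.2951
F = (S − I)·e^(rT) = (358.43 − 22.2951) · e^(0.0764·11/12)
= 336.1349 · e^0.070033 = 336.1349 × 1.072544 = ¥360.52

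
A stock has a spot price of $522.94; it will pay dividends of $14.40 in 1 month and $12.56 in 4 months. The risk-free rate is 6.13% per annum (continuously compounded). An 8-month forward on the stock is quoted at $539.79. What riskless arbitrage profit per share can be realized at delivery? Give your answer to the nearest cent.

PV(dividends) I = 14.40·e^(−0.0613·1/12) + 12.56·e^(−0.0613·4/12) = 26.6326
Fair forward F* = (S − I)·e^(rT) = (522.94 − 26.6326)·e^0.040867 = 496.3074 × 1.041714 = 517.0104
Market $539.79 > fair 517.0104: forward overpriced → cash-and-carry (borrow at r, buy the stock and collect the dividends, short the forward).
Profit at T = |F_mkt − F*| = |539.79 − 517.0104| = $22.78 per share

$22.78 per share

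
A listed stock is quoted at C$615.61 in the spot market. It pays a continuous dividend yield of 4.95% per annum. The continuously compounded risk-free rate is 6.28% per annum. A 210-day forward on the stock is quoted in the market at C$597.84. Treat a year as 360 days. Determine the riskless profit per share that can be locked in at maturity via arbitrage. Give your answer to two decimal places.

C$22.56 per share

Fair forward: F* = S·e^(carry·T), with carry = (r − q) = 0.0628 − 0.0495 = 0.0133
F* = 615.61 · e^(0.0133 × 210/360) = 615.61 · e^0.007758 = 615.61 × 1.007788 = C$620.4044
Market C$597.84 < fair C$620.4044: forward underpriced → reverse cash-and-carry (short spot, go long the forward).
At maturity, profit = |F_mkt − F*| = |597.84 − 620.4044| = C$22.56 per share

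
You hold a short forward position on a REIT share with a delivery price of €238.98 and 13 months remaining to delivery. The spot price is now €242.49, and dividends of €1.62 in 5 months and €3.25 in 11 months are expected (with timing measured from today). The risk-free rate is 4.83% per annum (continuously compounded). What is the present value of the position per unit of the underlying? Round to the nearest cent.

PV(remaining dividends) I = 1.62·e^(−0.0483·5/12) + 3.25·e^(−0.0483·11/12) = 4.6970
Current forward F = (S − I)·e^(rT) = (242.49 − 4.6970)·e^(0.0483·13/12) = 237.7930 × 1.053718 = 250.5668
Value (long) = (F − K)·e^(−rT) = (250.5668 − 238.98) × 0.949020 = 10.9961
Short position value = −(long value) = -€11.00

-€11.00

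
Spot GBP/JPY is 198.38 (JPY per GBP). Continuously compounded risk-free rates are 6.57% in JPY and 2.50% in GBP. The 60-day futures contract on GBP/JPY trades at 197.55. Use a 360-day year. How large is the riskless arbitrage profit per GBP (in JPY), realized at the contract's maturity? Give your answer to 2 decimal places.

Fair futures: F* = S·e^(carry·T), with carry = (r_JPY − r_GBP) = 0.0657 − 0.0250 = 0.0407
F* = 198.38 · e^(0.0407 × 60/360) = 198.38 · e^0.006783 = 198.38 × 1.006806 = 199.7302
Market 197.55 < fair 199.7302: forward underpriced → reverse cash-and-carry (short spot, go long the forward).
At maturity, profit = |F_mkt − F*| = |197.55 − 199.7302| = 2.18 per GBP (in JPY)

2.18 per GBP (in JPY)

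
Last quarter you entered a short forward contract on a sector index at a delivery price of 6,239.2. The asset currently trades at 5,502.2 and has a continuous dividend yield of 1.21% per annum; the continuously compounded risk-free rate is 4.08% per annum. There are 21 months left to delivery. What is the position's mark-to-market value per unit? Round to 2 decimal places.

422.34

Current fair forward for the remaining 21 months: F = S·e^((r − q)·T), (r − q) = 0.0408 − 0.0121 = 0.0287
F = 5502.2 · e^(0.0287 × 21/12) = 5502.2 × 1.05150766 = 5785.6054
Value of long forward = (F − K)·e^(−rT) = (5785.6054 − 6239.2) · e^(−0.0408·21/12)
= -453.5946 × 0.93108938 = -422.34
Short position value = −(long value) = 422.34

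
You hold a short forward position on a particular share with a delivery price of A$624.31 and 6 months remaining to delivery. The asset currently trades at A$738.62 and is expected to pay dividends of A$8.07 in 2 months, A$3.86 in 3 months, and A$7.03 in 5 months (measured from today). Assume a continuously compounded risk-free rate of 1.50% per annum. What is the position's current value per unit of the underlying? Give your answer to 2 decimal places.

-A$100.09

PV(remaining dividends) I = 8.07·e^(−0.0150·2/12) + 3.86·e^(−0.0150·3/12) + 7.03·e^(−0.0150·5/12) = 18.8816
Current forward F = (S − I)·e^(rT) = (738.62 − 18.8816)·e^(0.0150·6/12) = 719.7384 × 1.007528 = 725.1566
Value (long) = (F − K)·e^(−rT) = (725.1566 − 624.31) × 0.992528 = 100.0931
Short position value = −(long value) = -A$100.09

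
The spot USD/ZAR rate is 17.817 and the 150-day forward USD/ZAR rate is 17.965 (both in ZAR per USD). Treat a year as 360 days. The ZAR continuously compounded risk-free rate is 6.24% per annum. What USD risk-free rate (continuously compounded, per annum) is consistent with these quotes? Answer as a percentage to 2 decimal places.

4.25%

F = S·e^((r_ZAR − r_USD)T) ⇒ r_USD = r_ZAR − ln(F/S)/T
ln(17.965/17.817) = 0.008272; /(150/360) = 0.019853
r_USD = 0.0624 − 0.019853 = 0.042547
r_USD = 4.25%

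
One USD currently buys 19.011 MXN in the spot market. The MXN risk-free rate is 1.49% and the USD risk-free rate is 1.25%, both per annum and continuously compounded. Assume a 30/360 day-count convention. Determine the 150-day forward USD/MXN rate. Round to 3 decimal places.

F = S·e^((r_MXN − r_USD)T) = 19.011 · e^((0.0149 − 0.0125) × 150/360)
= 19.011 · e^0.001000 = 19.011 × 1.001001
F = 19.030 MXN per USD

19.030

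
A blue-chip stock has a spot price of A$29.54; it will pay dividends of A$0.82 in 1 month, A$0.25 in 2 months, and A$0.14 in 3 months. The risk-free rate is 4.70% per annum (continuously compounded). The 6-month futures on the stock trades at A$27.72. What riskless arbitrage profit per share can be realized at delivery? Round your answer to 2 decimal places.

A$1.29 per share

PV(dividends) I = 0.82·e^(−0.0470·1/12) + 0.25·e^(−0.0470·2/12) + 0.14·e^(−0.0470·3/12) = 1.2032
Fair futures F* = (S − I)·e^(rT) = (29.54 − 1.2032)·e^0.023500 = 28.3368 × 1.023778 = 29.0106
Market A$27.72 < fair 29.0106: forward underpriced → reverse cash-and-carry (short the stock, invest proceeds at r, pay the dividends, go long the forward).
Profit at T = |F_mkt − F*| = |27.72 − 29.0106| = A$1.29 per share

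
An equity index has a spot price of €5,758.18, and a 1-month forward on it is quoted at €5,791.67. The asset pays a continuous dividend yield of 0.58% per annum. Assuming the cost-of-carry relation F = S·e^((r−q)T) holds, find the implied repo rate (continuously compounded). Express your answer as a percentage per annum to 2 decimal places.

From F = S·e^((r−q)T): (r − q) = ln(F/S)/T
ln(5791.67/5758.18) = ln(1.005816) = 0.005799
(r − q) = 0.005799 / (1/12) = 0.069588
r = ln(F/S)/T + q = 0.069588 + 0.0058 = 0.075388
r = 7.54%

7.54%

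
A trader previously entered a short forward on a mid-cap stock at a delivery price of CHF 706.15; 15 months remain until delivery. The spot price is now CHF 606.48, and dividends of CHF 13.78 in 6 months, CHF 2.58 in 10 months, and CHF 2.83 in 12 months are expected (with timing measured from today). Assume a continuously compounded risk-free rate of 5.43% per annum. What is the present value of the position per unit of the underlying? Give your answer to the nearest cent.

CHF 71.89

PV(remaining dividends) I = 13.78·e^(−0.0543·6/12) + 2.58·e^(−0.0543·10/12) + 2.83·e^(−0.0543·12/12) = 18.5572
Current forward F = (S − I)·e^(rT) = (606.48 − 18.5572)·e^(0.0543·15/12) = 587.9228 × 1.070232 = 629.2138
Value (long) = (F − K)·e^(−rT) = (629.2138 − 706.15) × 0.934377 = -71.8874
Short position value = −(long value) = CHF 71.89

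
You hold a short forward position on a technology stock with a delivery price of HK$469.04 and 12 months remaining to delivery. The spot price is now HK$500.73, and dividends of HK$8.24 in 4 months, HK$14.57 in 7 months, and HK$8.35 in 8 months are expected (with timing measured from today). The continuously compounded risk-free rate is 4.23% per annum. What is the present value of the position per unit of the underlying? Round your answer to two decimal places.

-HK$20.66

PV(remaining dividends) I = 8.24·e^(−0.0423·4/12) + 14.57·e^(−0.0423·7/12) + 8.35·e^(−0.0423·8/12) = 30.4573
Current forward F = (S − I)·e^(rT) = (500.73 − 30.4573)·e^(0.0423·12/12) = 470.2727 × 1.043207 = 490.5918
Value (long) = (F − K)·e^(−rT) = (490.5918 − 469.04) × 0.958582 = 20.6592
Short position value = −(long value) = -HK$20.66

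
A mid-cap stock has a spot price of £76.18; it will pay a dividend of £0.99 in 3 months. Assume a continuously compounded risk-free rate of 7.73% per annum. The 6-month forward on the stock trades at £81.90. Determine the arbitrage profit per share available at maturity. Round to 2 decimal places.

PV(dividends) I = 0.99·e^(−0.0773·3/12) = 0.9711
Fair forward F* = (S − I)·e^(rT) = (76.18 − 0.9711)·e^0.038650 = 75.2089 × 1.039407 = 78.1727
Market £81.90 > fair 78.1727: forward overpriced → cash-and-carry (borrow at r, buy the stock and collect the dividends, short the forward).
Profit at T = |F_mkt − F*| = |81.90 − 78.1727| = £3.73 per share

£3.73 per share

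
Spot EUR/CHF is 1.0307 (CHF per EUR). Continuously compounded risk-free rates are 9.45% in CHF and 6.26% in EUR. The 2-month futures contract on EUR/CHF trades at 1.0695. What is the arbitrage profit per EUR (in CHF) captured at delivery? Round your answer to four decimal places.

Fair futures: F* = S·e^(carry·T), with carry = (r_CHF − r_EUR) = 0.0945 − 0.0626 = 0.0319
F* = 1.0307 · e^(0.0319 × 2/12) = 1.0307 · e^0.005317 = 1.0307 × 1.005331 = 1.0362
Market 1.0695 > fair 1.0362: forward overpriced → cash-and-carry (buy spot, short the forward).
At maturity, profit = |F_mkt − F*| = |1.0695 − 1.0362| = 0.0333 per EUR (in CHF)

0.0333 per EUR (in CHF)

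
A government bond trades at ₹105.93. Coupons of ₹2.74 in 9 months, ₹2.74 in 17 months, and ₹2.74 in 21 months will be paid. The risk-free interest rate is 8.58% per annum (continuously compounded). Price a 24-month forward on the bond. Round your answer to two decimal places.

₹117.03

PV(coupons) I = 2.74·e^(−0.0858·9/12) + 2.74·e^(−0.0858·17/12) + 2.74·e^(−0.0858·21/12)
I = 2.5692 + 2.4264 + 2.3580 = 7.3536
F = (S − I)·e^(rT) = (105.93 − 7.3536) · e^(0.0858·24/12)
= 98.5764 · e^0.171600 = 98.5764 × 1.187203 = ₹117.03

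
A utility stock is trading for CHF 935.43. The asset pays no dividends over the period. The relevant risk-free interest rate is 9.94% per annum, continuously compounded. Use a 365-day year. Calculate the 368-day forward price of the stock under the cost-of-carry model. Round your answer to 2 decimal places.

F = S·e^(rT) = 935.43 · e^(0.0994 × 368/365)
= 935.43 · e^0.100217 = 935.43 × 1.105411
F = CHF 1,034.03

CHF 1,034.03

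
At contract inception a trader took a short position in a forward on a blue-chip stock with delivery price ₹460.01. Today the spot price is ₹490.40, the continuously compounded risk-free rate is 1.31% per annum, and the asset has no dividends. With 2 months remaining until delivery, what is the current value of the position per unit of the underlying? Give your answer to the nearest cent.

-₹31.39

Current fair forward for the remaining 2 months: F = S·e^(r·T), r = 0.0131
F = 490.40 · e^(0.0131 × 2/12) = 490.40 × 1.002186 = 491.4720
Value of long forward = (F − K)·e^(−rT) = (491.4720 − 460.01) · e^(−0.0131·2/12)
= 31.4620 × 0.997819 = 31.39
Short position value = −(long value) = -₹31.39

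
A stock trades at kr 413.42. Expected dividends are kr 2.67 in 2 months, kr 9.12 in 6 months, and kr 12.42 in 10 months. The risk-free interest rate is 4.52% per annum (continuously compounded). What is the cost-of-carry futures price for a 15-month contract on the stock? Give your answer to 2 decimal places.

PV(dividends) I = 2.67·e^(−0.0452·2/12) + 9.12·e^(−0.0452·6/12) + 12.42·e^(−0.0452·10/12)
I = 2.6500 + 8.9162 + 11.9609 = 23.5271
F = (S − I)·e^(rT) = (413.42 − 23.5271) · e^(0.0452·15/12)
= 389.8929 · e^0.056500 = 389.8929 × 1.058127 = kr 412.56

kr 412.56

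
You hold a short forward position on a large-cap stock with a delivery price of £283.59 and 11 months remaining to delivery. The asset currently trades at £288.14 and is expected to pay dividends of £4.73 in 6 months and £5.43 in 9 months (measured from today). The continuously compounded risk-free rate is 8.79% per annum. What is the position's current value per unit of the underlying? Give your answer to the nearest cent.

-£16.89

PV(remaining dividends) I = 4.73·e^(−0.0879·6/12) + 5.43·e^(−0.0879·9/12) = 9.6102
Current forward F = (S − I)·e^(rT) = (288.14 − 9.6102)·e^(0.0879·11/12) = 278.5298 × 1.083910 = 301.9012
Value (long) = (F − K)·e^(−rT) = (301.9012 − 283.59) × 0.922586 = 16.8937
Short position value = −(long value) = -£16.89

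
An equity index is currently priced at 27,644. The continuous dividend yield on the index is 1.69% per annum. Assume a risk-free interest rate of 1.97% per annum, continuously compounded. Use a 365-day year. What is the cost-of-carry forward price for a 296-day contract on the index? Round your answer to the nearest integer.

27,707

F = S·e^((r − q)T) = 27644 · e^((0.0197 − 0.0169) × 296/365)
= 27644 · e^0.002271 = 27644 × 1.002274
F = 27,707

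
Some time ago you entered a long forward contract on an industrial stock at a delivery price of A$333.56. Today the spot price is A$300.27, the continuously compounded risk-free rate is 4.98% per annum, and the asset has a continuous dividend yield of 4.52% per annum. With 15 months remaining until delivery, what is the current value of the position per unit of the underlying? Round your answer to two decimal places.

-A$29.65

Current fair forward for the remaining 15 months: F = S·e^((r − q)·T), (r − q) = 0.0498 − 0.0452 = 0.0046
F = 300.27 · e^(0.0046 × 15/12) = 300.27 × 1.005767 = 302.0017
Value of long forward = (F − K)·e^(−rT) = (302.0017 − 333.56) · e^(−0.0498·15/12)
= -31.5583 × 0.939648 = -29.65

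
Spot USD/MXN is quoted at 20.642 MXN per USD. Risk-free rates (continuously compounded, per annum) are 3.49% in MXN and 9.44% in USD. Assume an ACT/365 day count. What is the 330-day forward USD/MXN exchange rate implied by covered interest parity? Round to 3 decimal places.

19.561

F = S·e^((r_MXN − r_USD)T) = 20.642 · e^((0.0349 − 0.0944) × 330/365)
= 20.642 · e^-0.053795 = 20.642 × 0.947626
F = 19.561 MXN per USD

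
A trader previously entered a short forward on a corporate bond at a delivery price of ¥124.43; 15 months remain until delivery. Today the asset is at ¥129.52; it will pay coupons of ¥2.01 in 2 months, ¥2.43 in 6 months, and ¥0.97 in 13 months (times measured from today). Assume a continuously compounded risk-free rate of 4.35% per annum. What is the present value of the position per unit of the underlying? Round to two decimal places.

PV(remaining coupons) I = 2.01·e^(−0.0435·2/12) + 2.43·e^(−0.0435·6/12) + 0.97·e^(−0.0435·13/12) = 5.2985
Current forward F = (S − I)·e^(rT) = (129.52 − 5.2985)·e^(0.0435·15/12) = 124.2215 × 1.055880 = 131.1630
Value (long) = (F − K)·e^(−rT) = (131.1630 − 124.43) × 0.947077 = 6.3767
Short position value = −(long value) = -¥6.38

-¥6.38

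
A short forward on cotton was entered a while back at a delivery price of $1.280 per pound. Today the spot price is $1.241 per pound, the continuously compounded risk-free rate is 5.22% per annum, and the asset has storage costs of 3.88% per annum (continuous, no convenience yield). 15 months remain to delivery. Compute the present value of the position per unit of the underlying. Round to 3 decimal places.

-$0.104 per pound

Current fair forward for the remaining 15 months: F = S·e^((r + u)·T), (r + u) = 0.0522 + 0.0388 = 0.0910
F = 1.241 · e^(0.0910 × 15/12) = 1.241 × 1.120472 = 1.3905
Value of long forward = (F − K)·e^(−rT) = (1.3905 − 1.280) · e^(−0.0522·15/12)
= 0.1105 × 0.936833 = 0.104
Short position value = −(long value) = -$0.104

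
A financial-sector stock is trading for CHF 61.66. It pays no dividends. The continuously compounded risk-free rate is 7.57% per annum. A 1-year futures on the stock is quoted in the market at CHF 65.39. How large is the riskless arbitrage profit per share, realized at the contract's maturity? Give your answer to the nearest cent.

Fair futures: F* = S·e^(carry·T), with carry = r = 0.0757
F* = 61.66 · e^(0.0757 × 1) = 61.66 · e^0.075700 = 61.66 × 1.078639 = CHF 66.5089
Market CHF 65.39 < fair CHF 66.5089: forward underpriced → reverse cash-and-carry (short spot, go long the forward).
At maturity, profit = |F_mkt − F*| = |65.39 − 66.5089| = CHF 1.12 per share

CHF 1.12 per share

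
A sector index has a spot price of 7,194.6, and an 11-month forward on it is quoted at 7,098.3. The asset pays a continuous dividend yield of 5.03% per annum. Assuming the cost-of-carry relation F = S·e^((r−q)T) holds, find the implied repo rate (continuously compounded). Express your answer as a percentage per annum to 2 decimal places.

3.56%

From F = S·e^((r−q)T): (r − q) = ln(F/S)/T
ln(7098.3/7194.6) = ln(0.986615) = -0.013475
(r − q) = -0.013475 / (11/12) = -0.014700
r = ln(F/S)/T + q = -0.014700 + 0.0503 = 0.035600
r = 3.56%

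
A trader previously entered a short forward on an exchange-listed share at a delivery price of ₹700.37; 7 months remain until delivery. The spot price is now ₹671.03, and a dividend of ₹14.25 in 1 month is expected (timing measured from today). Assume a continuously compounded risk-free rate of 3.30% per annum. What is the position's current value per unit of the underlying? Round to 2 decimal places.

₹30.20

PV(remaining dividends) I = 14.25·e^(−0.0330·1/12) = 14.2109
Current forward F = (S − I)·e^(rT) = (671.03 − 14.2109)·e^(0.0330·7/12) = 656.8191 × 1.019436 = 669.5850
Value (long) = (F − K)·e^(−rT) = (669.5850 − 700.37) × 0.980934 = -30.1981
Short position value = −(long value) = ₹30.20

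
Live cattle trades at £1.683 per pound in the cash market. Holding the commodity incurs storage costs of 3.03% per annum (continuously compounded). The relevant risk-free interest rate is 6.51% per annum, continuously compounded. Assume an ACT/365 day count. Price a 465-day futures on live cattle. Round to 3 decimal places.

Net carry = r + u − y = 0.0651 + 0.0303 − 0.0000 = 0.0954
F = S·e^((r+u−y)T) = 1.683 · e^(0.0954 × 465/365) = 1.683 · e^0.121537
= 1.683 × 1.129231 = £1.900 per pound

£1.900 per pound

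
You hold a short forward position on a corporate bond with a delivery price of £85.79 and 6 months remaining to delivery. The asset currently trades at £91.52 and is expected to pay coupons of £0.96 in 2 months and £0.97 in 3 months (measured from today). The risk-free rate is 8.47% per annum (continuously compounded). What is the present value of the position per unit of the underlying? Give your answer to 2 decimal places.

-£7.39

PV(remaining coupons) I = 0.96·e^(−0.0847·2/12) + 0.97·e^(−0.0847·3/12) = 1.8962
Current forward F = (S − I)·e^(rT) = (91.52 − 1.8962)·e^(0.0847·6/12) = 89.6238 × 1.043260 = 93.5009
Value (long) = (F − K)·e^(−rT) = (93.5009 − 85.79) × 0.958534 = 7.3912
Short position value = −(long value) = -£7.39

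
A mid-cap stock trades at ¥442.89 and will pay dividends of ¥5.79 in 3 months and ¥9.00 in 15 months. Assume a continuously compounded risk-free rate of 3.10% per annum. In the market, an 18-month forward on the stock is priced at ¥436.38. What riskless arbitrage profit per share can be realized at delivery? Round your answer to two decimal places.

¥12.50 per share

PV(dividends) I = 5.79·e^(−0.0310·3/12) + 9.00·e^(−0.0310·15/12) = 14.4032
Fair forward F* = (S − I)·e^(rT) = (442.89 − 14.4032)·e^0.046500 = 428.4868 × 1.047598 = 448.8819
Market ¥436.38 < fair 448.8819: forward underpriced → reverse cash-and-carry (short the stock, invest proceeds at r, pay the dividends, go long the forward).
Profit at T = |F_mkt − F*| = |436.38 − 448.8819| = ¥12.50 per share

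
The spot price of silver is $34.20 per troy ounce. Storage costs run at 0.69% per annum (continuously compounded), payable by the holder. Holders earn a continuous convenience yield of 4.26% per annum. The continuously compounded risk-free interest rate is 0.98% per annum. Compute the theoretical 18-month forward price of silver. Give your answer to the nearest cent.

$32.90 per troy ounce

Net carry = r + u − y = 0.0098 + 0.0069 − 0.0426 = -0.0259
F = S·e^((r+u−y)T) = 34.20 · e^(-0.0259 × 18/12) = 34.20 · e^-0.038850
= 34.20 × 0.961895 = $32.90 per troy ounce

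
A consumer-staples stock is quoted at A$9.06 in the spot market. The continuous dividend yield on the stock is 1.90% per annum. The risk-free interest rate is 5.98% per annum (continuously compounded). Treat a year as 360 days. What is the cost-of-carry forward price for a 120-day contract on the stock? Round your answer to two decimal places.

F = S·e^((r − q)T) = 9.06 · e^((0.0598 − 0.0190) × 120/360)
= 9.06 · e^0.013600 = 9.06 × 1.013693
F = A$9.18

A$9.18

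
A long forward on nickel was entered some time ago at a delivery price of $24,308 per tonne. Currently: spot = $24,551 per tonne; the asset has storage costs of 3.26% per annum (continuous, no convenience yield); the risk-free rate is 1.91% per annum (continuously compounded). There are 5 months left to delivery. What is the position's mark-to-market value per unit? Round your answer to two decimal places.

Current fair forward for the remaining 5 months: F = S·e^((r + u)·T), (r + u) = 0.0191 + 0.0326 = 0.0517
F = 24551 · e^(0.0517 × 5/12) = 24551 × 1.02177536 = 25085.6069
Value of long forward = (F − K)·e^(−rT) = (25085.6069 − 24308) · e^(−0.0191·5/12)
= 777.6069 × 0.99207325 = 771.44

$771.44 per tonne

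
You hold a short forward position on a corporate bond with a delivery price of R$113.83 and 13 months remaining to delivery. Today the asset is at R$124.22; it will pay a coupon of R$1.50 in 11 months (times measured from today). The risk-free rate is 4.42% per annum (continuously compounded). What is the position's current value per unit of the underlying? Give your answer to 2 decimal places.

-R$14.27

PV(remaining coupons) I = 1.50·e^(−0.0442·11/12) = 1.4404
Current forward F = (S − I)·e^(rT) = (124.22 − 1.4404)·e^(0.0442·13/12) = 122.7796 × 1.049048 = 128.8017
Value (long) = (F − K)·e^(−rT) = (128.8017 − 113.83) × 0.953245 = 14.2717
Short position value = −(long value) = -R$14.27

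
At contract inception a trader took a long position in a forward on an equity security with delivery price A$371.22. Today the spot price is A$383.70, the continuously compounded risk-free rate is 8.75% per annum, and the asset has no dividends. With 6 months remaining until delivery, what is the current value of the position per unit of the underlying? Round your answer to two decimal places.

A$28.37

Current fair forward for the remaining 6 months: F = S·e^(r·T), r = 0.0875
F = 383.70 · e^(0.0875 × 6/12) = 383.70 × 1.044721 = 400.8594
Value of long forward = (F − K)·e^(−rT) = (400.8594 − 371.22) · e^(−0.0875·6/12)
= 29.6394 × 0.957193 = 28.37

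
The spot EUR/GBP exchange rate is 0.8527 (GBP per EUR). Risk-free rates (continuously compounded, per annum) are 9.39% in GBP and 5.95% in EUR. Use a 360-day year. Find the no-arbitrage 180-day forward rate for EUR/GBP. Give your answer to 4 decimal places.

F = S·e^((r_GBP − r_EUR)T) = 0.8527 · e^((0.0939 − 0.0595) × 180/360)
= 0.8527 · e^0.017200 = 0.8527 × 1.017349
F = 0.8675 GBP per EUR

0.8675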